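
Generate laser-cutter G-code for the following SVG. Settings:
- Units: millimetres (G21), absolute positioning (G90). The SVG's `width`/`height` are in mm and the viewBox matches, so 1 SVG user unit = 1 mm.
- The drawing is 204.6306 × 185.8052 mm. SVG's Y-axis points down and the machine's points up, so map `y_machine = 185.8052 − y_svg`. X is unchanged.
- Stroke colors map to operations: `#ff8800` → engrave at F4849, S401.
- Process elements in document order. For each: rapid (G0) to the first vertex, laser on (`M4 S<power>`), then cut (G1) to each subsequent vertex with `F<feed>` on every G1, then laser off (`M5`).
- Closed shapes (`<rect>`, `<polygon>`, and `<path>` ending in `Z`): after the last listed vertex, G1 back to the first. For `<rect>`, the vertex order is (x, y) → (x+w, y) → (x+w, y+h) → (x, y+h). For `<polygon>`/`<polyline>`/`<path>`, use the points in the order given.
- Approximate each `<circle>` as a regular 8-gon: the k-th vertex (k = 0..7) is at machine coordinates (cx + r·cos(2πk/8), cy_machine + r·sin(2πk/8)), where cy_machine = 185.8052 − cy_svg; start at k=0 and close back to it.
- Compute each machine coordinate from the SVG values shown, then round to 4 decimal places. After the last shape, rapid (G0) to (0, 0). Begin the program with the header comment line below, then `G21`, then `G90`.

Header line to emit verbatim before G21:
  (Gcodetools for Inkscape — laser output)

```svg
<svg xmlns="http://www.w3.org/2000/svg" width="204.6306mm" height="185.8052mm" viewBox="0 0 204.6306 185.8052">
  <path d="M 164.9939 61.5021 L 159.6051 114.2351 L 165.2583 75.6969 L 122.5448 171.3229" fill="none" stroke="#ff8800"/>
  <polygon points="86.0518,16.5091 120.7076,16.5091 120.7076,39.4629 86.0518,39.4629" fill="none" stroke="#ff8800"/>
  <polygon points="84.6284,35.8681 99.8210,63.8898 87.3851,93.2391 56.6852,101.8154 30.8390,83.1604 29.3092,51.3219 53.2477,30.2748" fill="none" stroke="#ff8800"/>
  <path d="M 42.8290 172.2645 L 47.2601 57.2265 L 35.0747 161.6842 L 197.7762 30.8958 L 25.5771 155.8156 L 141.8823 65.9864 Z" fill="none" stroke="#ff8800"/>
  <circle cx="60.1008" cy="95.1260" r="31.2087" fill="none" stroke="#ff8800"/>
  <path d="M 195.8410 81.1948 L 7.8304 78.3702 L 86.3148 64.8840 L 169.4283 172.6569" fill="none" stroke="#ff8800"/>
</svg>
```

(Gcodetools for Inkscape — laser output)
G21
G90
G0 X164.9939 Y124.3031
M4 S401
G1 X159.6051 Y71.5701 F4849
G1 X165.2583 Y110.1083 F4849
G1 X122.5448 Y14.4823 F4849
M5
G0 X86.0518 Y169.2961
M4 S401
G1 X120.7076 Y169.2961 F4849
G1 X120.7076 Y146.3423 F4849
G1 X86.0518 Y146.3423 F4849
G1 X86.0518 Y169.2961 F4849
M5
G0 X84.6284 Y149.9371
M4 S401
G1 X99.8210 Y121.9154 F4849
G1 X87.3851 Y92.5661 F4849
G1 X56.6852 Y83.9898 F4849
G1 X30.8390 Y102.6448 F4849
G1 X29.3092 Y134.4833 F4849
G1 X53.2477 Y155.5304 F4849
G1 X84.6284 Y149.9371 F4849
M5
G0 X42.8290 Y13.5407
M4 S401
G1 X47.2601 Y128.5787 F4849
G1 X35.0747 Y24.1210 F4849
G1 X197.7762 Y154.9094 F4849
G1 X25.5771 Y29.9896 F4849
G1 X141.8823 Y119.8188 F4849
G1 X42.8290 Y13.5407 F4849
M5
G0 X91.3095 Y90.6792
M4 S401
G1 X82.1687 Y112.7471 F4849
G1 X60.1008 Y121.8879 F4849
G1 X38.0329 Y112.7471 F4849
G1 X28.8921 Y90.6792 F4849
G1 X38.0329 Y68.6113 F4849
G1 X60.1008 Y59.4705 F4849
G1 X82.1687 Y68.6113 F4849
G1 X91.3095 Y90.6792 F4849
M5
G0 X195.8410 Y104.6104
M4 S401
G1 X7.8304 Y107.4350 F4849
G1 X86.3148 Y120.9212 F4849
G1 X169.4283 Y13.1483 F4849
M5
G0 X0.0000 Y0.0000

viewBox `0 0 204.6306 185.8052` with mm width/height → 1 unit = 1 mm. Flip: y_m = 185.8052 − y_svg.

**Shape 1** — `<path>` open polyline, stroke `#ff8800` → engrave (S401, F4849). Machine vertices: (164.9939,124.3031) → (159.6051,71.5701) → (165.2583,110.1083) → (122.5448,14.4823). Open path.

**Shape 2** — `<polygon>` rectangle, stroke `#ff8800` → engrave (S401, F4849). Machine vertices: (86.0518,169.2961) → (120.7076,169.2961) → (120.7076,146.3423) → (86.0518,146.3423) → (86.0518,169.2961). Closed: final G1 returns to the first vertex.

**Shape 3** — `<polygon>` regular polygon, stroke `#ff8800` → engrave (S401, F4849). Machine vertices: (84.6284,149.9371) → (99.8210,121.9154) → (87.3851,92.5661) → (56.6852,83.9898) → (30.8390,102.6448) → (29.3092,134.4833) → (53.2477,155.5304) → (84.6284,149.9371). Closed: final G1 returns to the first vertex.

**Shape 4** — `<path>` closed polygon, stroke `#ff8800` → engrave (S401, F4849). Machine vertices: (42.8290,13.5407) → (47.2601,128.5787) → (35.0747,24.1210) → (197.7762,154.9094) → (25.5771,29.9896) → (141.8823,119.8188) → (42.8290,13.5407). Closed: final G1 returns to the first vertex.

**Shape 5** — `<circle>` circle, stroke `#ff8800` → engrave (S401, F4849). Machine vertices: (91.3095,90.6792) → (82.1687,112.7471) → (60.1008,121.8879) → (38.0329,112.7471) → (28.8921,90.6792) → (38.0329,68.6113) → (60.1008,59.4705) → (82.1687,68.6113) → (91.3095,90.6792). Closed: final G1 returns to the first vertex.

**Shape 6** — `<path>` open polyline, stroke `#ff8800` → engrave (S401, F4849). Machine vertices: (195.8410,104.6104) → (7.8304,107.4350) → (86.3148,120.9212) → (169.4283,13.1483). Open path.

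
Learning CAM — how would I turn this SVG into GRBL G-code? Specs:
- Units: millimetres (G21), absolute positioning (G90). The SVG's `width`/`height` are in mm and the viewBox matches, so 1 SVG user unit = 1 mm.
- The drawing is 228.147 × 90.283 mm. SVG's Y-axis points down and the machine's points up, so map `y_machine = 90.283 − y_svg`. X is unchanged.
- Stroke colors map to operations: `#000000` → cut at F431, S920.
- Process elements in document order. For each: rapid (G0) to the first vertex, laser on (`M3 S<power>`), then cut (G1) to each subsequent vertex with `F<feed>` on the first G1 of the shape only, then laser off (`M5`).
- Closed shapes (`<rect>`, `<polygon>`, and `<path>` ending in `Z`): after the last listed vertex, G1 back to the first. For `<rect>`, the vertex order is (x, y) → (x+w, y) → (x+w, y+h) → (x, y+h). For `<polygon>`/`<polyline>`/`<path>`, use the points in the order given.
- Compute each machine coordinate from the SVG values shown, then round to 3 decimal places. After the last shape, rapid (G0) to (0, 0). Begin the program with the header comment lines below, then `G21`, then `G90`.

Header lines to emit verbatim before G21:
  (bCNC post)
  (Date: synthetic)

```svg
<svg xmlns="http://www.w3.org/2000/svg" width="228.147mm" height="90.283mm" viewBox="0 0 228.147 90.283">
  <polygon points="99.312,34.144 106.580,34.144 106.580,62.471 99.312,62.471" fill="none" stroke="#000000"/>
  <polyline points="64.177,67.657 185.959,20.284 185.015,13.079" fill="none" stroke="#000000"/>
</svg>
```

Since the viewBox matches the mm dimensions, user units are millimetres directly. The only transform is the Y-flip y_m = 90.283 − y_svg.

Shape 1 is a rectangle drawn with `<polygon>`. Its stroke #000000 means cut at S920, F431. After flipping Y the toolpath is (99.312,56.139) → (106.580,56.139) → (106.580,27.812) → (99.312,27.812) → (99.312,56.139), returning to the start.

Shape 2 is a open polyline drawn with `<polyline>`. Its stroke #000000 means cut at S920, F431. After flipping Y the toolpath is (64.177,22.626) → (185.959,69.999) → (185.015,77.204).

(bCNC post)
(Date: synthetic)
G21
G90
G0 X99.312 Y56.139
M3 S920
G1 X106.580 Y56.139 F431
G1 X106.580 Y27.812
G1 X99.312 Y27.812
G1 X99.312 Y56.139
M5
G0 X64.177 Y22.626
M3 S920
G1 X185.959 Y69.999 F431
G1 X185.015 Y77.204
M5
G0 X0.000 Y0.000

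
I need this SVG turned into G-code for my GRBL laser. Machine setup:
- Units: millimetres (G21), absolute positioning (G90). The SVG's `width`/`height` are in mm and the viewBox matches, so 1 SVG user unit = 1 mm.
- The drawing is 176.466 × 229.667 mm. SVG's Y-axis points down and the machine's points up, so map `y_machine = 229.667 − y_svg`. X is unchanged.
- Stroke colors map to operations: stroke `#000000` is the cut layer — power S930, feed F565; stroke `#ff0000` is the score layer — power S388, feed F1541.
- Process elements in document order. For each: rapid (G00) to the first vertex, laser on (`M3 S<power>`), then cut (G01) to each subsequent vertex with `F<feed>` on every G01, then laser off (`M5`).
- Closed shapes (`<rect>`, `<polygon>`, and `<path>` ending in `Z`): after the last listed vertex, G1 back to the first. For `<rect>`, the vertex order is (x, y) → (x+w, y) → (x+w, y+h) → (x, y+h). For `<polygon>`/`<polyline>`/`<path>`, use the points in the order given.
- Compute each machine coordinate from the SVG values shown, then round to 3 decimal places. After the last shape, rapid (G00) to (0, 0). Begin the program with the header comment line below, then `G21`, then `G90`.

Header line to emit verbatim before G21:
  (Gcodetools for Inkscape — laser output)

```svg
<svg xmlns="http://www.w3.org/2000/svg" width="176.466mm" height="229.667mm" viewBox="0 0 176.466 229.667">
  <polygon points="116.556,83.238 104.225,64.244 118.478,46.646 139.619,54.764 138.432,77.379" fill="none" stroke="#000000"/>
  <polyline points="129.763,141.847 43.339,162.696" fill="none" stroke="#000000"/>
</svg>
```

(Gcodetools for Inkscape — laser output)
G21
G90
G00 X116.556 Y146.429
M3 S930
G01 X104.225 Y165.423 F565
G01 X118.478 Y183.021 F565
G01 X139.619 Y174.903 F565
G01 X138.432 Y152.288 F565
G01 X116.556 Y146.429 F565
M5
G00 X129.763 Y87.820
M3 S930
G01 X43.339 Y66.971 F565
M5
G00 X0.000 Y0.000

1 u = 1 mm; y_m = 229.667 − y.

[1] `<polygon>` regular polygon, #000000→cut S930 F565: (116.556,146.429) → (104.225,165.423) → (118.478,183.021) → (139.619,174.903) → (138.432,152.288) → (116.556,146.429) (closed)

[2] `<polyline>` line segment, #000000→cut S930 F565: (129.763,87.820) → (43.339,66.971)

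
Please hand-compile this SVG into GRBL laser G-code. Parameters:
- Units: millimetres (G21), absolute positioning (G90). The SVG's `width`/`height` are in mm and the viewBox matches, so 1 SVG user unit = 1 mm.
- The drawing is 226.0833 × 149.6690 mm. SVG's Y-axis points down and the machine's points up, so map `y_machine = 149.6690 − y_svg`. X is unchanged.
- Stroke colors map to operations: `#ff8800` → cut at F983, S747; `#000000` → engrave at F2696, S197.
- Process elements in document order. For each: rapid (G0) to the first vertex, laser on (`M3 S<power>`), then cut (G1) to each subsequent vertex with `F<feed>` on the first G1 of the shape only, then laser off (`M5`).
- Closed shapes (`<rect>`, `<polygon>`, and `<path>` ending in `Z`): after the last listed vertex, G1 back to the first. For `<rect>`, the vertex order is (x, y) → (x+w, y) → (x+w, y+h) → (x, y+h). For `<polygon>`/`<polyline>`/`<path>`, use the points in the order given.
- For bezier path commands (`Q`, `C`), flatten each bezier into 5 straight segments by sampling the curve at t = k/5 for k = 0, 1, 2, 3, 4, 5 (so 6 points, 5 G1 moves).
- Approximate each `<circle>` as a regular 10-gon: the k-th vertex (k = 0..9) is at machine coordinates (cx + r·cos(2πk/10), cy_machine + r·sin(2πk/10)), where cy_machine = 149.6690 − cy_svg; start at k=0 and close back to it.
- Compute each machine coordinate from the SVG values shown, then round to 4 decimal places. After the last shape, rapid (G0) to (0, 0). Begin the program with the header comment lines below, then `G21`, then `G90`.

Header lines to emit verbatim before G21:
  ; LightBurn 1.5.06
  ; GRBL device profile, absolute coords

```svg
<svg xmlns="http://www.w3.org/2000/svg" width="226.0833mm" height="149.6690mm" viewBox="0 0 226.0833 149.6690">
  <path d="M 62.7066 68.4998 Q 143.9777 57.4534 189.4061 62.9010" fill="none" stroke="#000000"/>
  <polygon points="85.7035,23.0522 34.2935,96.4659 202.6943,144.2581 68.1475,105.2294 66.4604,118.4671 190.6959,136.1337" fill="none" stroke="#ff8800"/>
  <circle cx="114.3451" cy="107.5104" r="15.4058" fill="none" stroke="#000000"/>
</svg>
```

; LightBurn 1.5.06
; GRBL device profile, absolute coords
G21
G90
G0 X62.7066 Y81.1692
M3 S197
G1 X93.7813 Y84.9280 F2696
G1 X121.9886 Y87.3673
G1 X147.3285 Y88.4870
G1 X169.8010 Y88.2873
G1 X189.4061 Y86.7680
M5
G0 X85.7035 Y126.6168
M3 S747
G1 X34.2935 Y53.2031 F983
G1 X202.6943 Y5.4109
G1 X68.1475 Y44.4396
G1 X66.4604 Y31.2019
G1 X190.6959 Y13.5353
G1 X85.7035 Y126.6168
M5
G0 X129.7509 Y42.1586
M3 S197
G1 X126.8087 Y51.2139 F2696
G1 X119.1058 Y56.8104
G1 X109.5844 Y56.8104
G1 X101.8815 Y51.2139
G1 X98.9393 Y42.1586
G1 X101.8815 Y33.1033
G1 X109.5844 Y27.5068
G1 X119.1058 Y27.5068
G1 X126.8087 Y33.1033
G1 X129.7509 Y42.1586
M5
G0 X0.0000 Y0.0000

1 u = 1 mm; y_m = 149.6690 − y.

[1] `<path>` quadratic bezier, #000000→engrave S197 F2696: (62.7066,81.1692) → (93.7813,84.9280) → (121.9886,87.3673) → (147.3285,88.4870) → (169.8010,88.2873) → (189.4061,86.7680)

[2] `<polygon>` closed polygon, #ff8800→cut S747 F983: (85.7035,126.6168) → (34.2935,53.2031) → (202.6943,5.4109) → (68.1475,44.4396) → (66.4604,31.2019) → (190.6959,13.5353) → (85.7035,126.6168) (closed)

[3] `<circle>` circle, #000000→engrave S197 F2696: (129.7509,42.1586) → (126.8087,51.2139) → (119.1058,56.8104) → (109.5844,56.8104) → (101.8815,51.2139) → (98.9393,42.1586) → (101.8815,33.1033) → (109.5844,27.5068) → (119.1058,27.5068) → (126.8087,33.1033) → (129.7509,42.1586) (closed)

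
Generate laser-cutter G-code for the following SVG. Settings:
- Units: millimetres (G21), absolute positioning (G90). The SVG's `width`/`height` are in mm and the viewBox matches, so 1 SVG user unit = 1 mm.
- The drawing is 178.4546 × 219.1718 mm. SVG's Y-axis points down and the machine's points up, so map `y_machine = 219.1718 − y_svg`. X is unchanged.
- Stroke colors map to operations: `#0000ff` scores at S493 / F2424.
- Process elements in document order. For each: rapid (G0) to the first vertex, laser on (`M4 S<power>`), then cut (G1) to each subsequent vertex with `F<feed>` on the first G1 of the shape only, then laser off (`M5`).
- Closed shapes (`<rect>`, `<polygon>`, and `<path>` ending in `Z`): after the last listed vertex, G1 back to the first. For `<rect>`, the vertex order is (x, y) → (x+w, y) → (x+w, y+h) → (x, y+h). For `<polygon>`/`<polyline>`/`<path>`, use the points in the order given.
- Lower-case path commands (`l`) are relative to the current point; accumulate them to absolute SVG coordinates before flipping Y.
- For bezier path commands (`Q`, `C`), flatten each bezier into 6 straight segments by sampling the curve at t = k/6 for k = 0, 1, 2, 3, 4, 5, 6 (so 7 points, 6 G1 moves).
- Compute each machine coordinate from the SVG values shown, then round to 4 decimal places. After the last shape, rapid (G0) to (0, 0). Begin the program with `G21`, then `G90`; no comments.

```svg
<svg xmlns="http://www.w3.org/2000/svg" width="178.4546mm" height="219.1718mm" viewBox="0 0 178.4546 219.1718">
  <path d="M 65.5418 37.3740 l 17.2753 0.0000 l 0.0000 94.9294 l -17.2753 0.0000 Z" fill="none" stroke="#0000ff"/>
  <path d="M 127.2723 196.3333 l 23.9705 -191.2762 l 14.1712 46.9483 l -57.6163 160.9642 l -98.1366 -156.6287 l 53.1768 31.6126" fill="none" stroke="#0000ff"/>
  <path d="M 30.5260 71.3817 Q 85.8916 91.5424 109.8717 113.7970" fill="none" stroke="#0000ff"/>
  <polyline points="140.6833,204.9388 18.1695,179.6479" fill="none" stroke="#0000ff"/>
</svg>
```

Since the viewBox matches the mm dimensions, user units are millimetres directly. The only transform is the Y-flip y_m = 219.1718 − y_svg.

Shape 1 is a rectangle drawn with `<path>`. Its stroke #0000ff means score at S493, F2424. After flipping Y the toolpath is (65.5418,181.7978) → (82.8171,181.7978) → (82.8171,86.8684) → (65.5418,86.8684) → (65.5418,181.7978), returning to the start.

Shape 2 is a open polyline drawn with `<path>`. Its stroke #0000ff means score at S493, F2424. After flipping Y the toolpath is (127.2723,22.8385) → (151.2428,214.1147) → (165.4140,167.1664) → (107.7977,6.2022) → (9.6611,162.8309) → (62.8379,131.2183).

Shape 3 is a quadratic bezier drawn with `<path>`. Its stroke #0000ff means score at S493, F2424. After flipping Y the toolpath is (30.5260,147.7901) → (48.1094,141.0117) → (63.9491,134.1170) → (78.0452,127.1059) → (90.3977,119.9785) → (101.0065,112.7348) → (109.8717,105.3748).

Shape 4 is a line segment drawn with `<polyline>`. Its stroke #0000ff means score at S493, F2424. After flipping Y the toolpath is (140.6833,14.2330) → (18.1695,39.5239).

G21
G90
G0 X65.5418 Y181.7978
M4 S493
G1 X82.8171 Y181.7978 F2424
G1 X82.8171 Y86.8684
G1 X65.5418 Y86.8684
G1 X65.5418 Y181.7978
M5
G0 X127.2723 Y22.8385
M4 S493
G1 X151.2428 Y214.1147 F2424
G1 X165.4140 Y167.1664
G1 X107.7977 Y6.2022
G1 X9.6611 Y162.8309
G1 X62.8379 Y131.2183
M5
G0 X30.5260 Y147.7901
M4 S493
G1 X48.1094 Y141.0117 F2424
G1 X63.9491 Y134.1170
G1 X78.0452 Y127.1059
G1 X90.3977 Y119.9785
G1 X101.0065 Y112.7348
G1 X109.8717 Y105.3748
M5
G0 X140.6833 Y14.2330
M4 S493
G1 X18.1695 Y39.5239 F2424
M5
G0 X0.0000 Y0.0000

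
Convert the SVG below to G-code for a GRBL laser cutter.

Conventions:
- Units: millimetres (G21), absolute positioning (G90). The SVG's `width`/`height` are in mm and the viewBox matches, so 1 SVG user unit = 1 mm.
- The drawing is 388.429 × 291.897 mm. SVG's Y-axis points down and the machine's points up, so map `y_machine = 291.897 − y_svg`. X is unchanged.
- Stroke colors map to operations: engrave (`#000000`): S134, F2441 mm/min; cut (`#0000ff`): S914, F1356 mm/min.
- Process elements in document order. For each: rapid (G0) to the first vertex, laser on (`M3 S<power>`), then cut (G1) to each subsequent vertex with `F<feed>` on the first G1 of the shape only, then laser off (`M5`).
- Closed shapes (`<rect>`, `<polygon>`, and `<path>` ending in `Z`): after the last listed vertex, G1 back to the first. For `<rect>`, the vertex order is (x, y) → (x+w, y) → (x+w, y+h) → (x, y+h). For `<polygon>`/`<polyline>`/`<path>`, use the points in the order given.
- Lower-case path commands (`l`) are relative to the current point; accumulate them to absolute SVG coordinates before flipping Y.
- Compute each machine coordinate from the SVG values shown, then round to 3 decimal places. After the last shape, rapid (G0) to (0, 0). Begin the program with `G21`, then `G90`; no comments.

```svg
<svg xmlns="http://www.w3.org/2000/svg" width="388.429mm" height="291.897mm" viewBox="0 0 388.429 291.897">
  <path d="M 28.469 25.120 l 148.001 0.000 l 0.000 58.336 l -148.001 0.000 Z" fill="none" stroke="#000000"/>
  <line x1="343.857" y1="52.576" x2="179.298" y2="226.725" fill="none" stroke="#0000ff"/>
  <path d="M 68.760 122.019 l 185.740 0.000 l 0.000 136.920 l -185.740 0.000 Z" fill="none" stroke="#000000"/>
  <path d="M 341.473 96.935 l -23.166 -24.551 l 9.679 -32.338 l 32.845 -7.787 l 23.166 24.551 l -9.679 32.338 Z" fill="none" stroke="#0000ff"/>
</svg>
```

1 u = 1 mm; y_m = 291.897 − y.

[1] `<path>` rectangle, #000000→engrave S134 F2441: (28.469,266.777) → (176.470,266.777) → (176.470,208.441) → (28.469,208.441) → (28.469,266.777) (closed)

[2] `<line>` line segment, #0000ff→cut S914 F1356: (343.857,239.321) → (179.298,65.172)

[3] `<path>` rectangle, #000000→engrave S134 F2441: (68.760,169.878) → (254.500,169.878) → (254.500,32.958) → (68.760,32.958) → (68.760,169.878) (closed)

[4] `<path>` regular polygon, #0000ff→cut S914 F1356: (341.473,194.962) → (318.307,219.513) → (327.986,251.851) → (360.831,259.638) → (383.997,235.087) → (374.318,202.749) → (341.473,194.962) (closed)

G21
G90
G0 X28.469 Y266.777
M3 S134
G1 X176.470 Y266.777 F2441
G1 X176.470 Y208.441
G1 X28.469 Y208.441
G1 X28.469 Y266.777
M5
G0 X343.857 Y239.321
M3 S914
G1 X179.298 Y65.172 F1356
M5
G0 X68.760 Y169.878
M3 S134
G1 X254.500 Y169.878 F2441
G1 X254.500 Y32.958
G1 X68.760 Y32.958
G1 X68.760 Y169.878
M5
G0 X341.473 Y194.962
M3 S914
G1 X318.307 Y219.513 F1356
G1 X327.986 Y251.851
G1 X360.831 Y259.638
G1 X383.997 Y235.087
G1 X374.318 Y202.749
G1 X341.473 Y194.962
M5
G0 X0.000 Y0.000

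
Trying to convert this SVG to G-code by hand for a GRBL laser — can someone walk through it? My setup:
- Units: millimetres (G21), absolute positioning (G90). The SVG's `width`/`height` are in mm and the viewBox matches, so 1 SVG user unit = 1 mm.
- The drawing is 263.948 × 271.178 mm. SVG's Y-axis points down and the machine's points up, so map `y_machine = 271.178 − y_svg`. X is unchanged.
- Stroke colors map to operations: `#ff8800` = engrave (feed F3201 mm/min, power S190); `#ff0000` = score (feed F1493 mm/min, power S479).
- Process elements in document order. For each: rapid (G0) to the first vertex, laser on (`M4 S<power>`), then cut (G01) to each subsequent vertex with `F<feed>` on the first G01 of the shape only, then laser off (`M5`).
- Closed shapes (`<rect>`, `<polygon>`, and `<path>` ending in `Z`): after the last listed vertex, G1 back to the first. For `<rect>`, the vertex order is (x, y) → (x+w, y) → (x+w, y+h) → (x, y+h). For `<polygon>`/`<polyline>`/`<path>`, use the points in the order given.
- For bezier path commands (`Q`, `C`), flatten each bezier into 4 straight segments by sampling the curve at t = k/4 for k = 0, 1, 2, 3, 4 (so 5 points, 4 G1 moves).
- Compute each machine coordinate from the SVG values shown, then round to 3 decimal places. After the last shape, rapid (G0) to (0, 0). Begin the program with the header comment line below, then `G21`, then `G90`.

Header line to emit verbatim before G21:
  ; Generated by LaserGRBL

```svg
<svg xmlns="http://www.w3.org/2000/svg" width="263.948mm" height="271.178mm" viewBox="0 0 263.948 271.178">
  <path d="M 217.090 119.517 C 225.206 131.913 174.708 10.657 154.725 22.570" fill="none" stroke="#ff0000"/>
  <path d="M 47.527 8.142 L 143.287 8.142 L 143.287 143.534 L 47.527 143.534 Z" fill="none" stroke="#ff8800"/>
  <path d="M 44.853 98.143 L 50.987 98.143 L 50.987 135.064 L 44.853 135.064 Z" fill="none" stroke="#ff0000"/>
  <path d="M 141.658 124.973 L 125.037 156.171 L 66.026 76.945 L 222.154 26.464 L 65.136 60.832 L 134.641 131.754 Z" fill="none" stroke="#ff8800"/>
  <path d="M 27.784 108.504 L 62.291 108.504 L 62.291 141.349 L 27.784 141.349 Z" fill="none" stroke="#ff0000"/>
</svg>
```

viewBox `0 0 263.948 271.178` with mm width/height → 1 unit = 1 mm. Flip: y_m = 271.178 − y_svg.

**Shape 1** — `<path>` cubic bezier, stroke `#ff0000` → score (S479, F1493). Control points (SVG): P0=(217.090,119.517), P1=(225.206,131.913), P2=(174.708,10.657), P3=(154.725,22.570); sampled at t=k/4. Machine vertices: (217.090,151.661) → (213.580,163.255) → (196.445,199.953) → (174.041,236.743) → (154.725,248.608). Open path.

**Shape 2** — `<path>` rectangle, stroke `#ff8800` → engrave (S190, F3201). Machine vertices: (47.527,263.036) → (143.287,263.036) → (143.287,127.644) → (47.527,127.644) → (47.527,263.036). Closed: final G1 returns to the first vertex.

**Shape 3** — `<path>` rectangle, stroke `#ff0000` → score (S479, F1493). Machine vertices: (44.853,173.035) → (50.987,173.035) → (50.987,136.114) → (44.853,136.114) → (44.853,173.035). Closed: final G1 returns to the first vertex.

**Shape 4** — `<path>` closed polygon, stroke `#ff8800` → engrave (S190, F3201). Machine vertices: (141.658,146.205) → (125.037,115.007) → (66.026,194.233) → (222.154,244.714) → (65.136,210.346) → (134.641,139.424) → (141.658,146.205). Closed: final G1 returns to the first vertex.

**Shape 5** — `<path>` rectangle, stroke `#ff0000` → score (S479, F1493). Machine vertices: (27.784,162.674) → (62.291,162.674) → (62.291,129.829) → (27.784,129.829) → (27.784,162.674). Closed: final G1 returns to the first vertex.

; Generated by LaserGRBL
G21
G90
G0 X217.090 Y151.661
M4 S479
G01 X213.580 Y163.255 F1493
G01 X196.445 Y199.953
G01 X174.041 Y236.743
G01 X154.725 Y248.608
M5
G0 X47.527 Y263.036
M4 S190
G01 X143.287 Y263.036 F3201
G01 X143.287 Y127.644
G01 X47.527 Y127.644
G01 X47.527 Y263.036
M5
G0 X44.853 Y173.035
M4 S479
G01 X50.987 Y173.035 F1493
G01 X50.987 Y136.114
G01 X44.853 Y136.114
G01 X44.853 Y173.035
M5
G0 X141.658 Y146.205
M4 S190
G01 X125.037 Y115.007 F3201
G01 X66.026 Y194.233
G01 X222.154 Y244.714
G01 X65.136 Y210.346
G01 X134.641 Y139.424
G01 X141.658 Y146.205
M5
G0 X27.784 Y162.674
M4 S479
G01 X62.291 Y162.674 F1493
G01 X62.291 Y129.829
G01 X27.784 Y129.829
G01 X27.784 Y162.674
M5
G0 X0.000 Y0.000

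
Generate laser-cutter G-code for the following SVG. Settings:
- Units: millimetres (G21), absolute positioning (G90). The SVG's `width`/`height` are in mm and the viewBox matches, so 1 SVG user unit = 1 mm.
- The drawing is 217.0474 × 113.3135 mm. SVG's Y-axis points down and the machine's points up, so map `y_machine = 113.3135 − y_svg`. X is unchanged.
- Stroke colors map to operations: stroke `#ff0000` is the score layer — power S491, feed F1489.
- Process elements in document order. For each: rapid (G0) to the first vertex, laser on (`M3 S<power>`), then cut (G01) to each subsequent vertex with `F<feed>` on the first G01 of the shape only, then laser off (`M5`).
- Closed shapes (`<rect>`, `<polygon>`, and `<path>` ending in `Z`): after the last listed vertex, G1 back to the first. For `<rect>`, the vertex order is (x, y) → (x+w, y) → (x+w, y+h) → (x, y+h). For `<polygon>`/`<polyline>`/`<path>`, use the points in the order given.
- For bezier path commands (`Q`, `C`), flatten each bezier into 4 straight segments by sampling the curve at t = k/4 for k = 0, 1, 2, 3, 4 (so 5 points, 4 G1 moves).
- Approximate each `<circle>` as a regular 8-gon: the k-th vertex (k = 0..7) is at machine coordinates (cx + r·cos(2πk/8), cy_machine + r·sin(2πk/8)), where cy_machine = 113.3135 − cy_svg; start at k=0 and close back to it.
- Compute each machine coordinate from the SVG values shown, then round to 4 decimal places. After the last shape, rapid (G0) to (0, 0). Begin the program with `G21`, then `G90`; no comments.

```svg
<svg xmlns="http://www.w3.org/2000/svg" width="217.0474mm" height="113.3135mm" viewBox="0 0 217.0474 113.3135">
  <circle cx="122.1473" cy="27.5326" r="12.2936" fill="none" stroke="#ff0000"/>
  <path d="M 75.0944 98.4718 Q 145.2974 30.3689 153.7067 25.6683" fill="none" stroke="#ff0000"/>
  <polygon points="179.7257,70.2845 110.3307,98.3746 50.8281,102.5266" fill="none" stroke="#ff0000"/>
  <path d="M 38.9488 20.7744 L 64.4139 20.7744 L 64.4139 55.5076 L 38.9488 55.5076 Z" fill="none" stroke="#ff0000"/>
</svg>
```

G21
G90
G0 X134.4409 Y85.7809
M3 S491
G01 X130.8402 Y94.4738 F1489
G01 X122.1473 Y98.0745
G01 X113.4544 Y94.4738
G01 X109.8537 Y85.7809
G01 X113.4544 Y77.0880
G01 X122.1473 Y73.4873
G01 X130.8402 Y77.0880
G01 X134.4409 Y85.7809
M5
G0 X75.0944 Y14.8417
M3 S491
G01 X106.3338 Y44.9305 F1489
G01 X129.8490 Y67.0940
G01 X145.6399 Y81.3323
G01 X153.7067 Y87.6452
M5
G0 X179.7257 Y43.0290
M3 S491
G01 X110.3307 Y14.9389 F1489
G01 X50.8281 Y10.7869
G01 X179.7257 Y43.0290
M5
G0 X38.9488 Y92.5391
M3 S491
G01 X64.4139 Y92.5391 F1489
G01 X64.4139 Y57.8059
G01 X38.9488 Y57.8059
G01 X38.9488 Y92.5391
M5
G0 X0.0000 Y0.0000

viewBox `0 0 217.0474 113.3135` with mm width/height → 1 unit = 1 mm. Flip: y_m = 113.3135 − y_svg.

**Shape 1** — `<circle>` circle, stroke `#ff0000` → score (S491, F1489). Machine vertices: (134.4409,85.7809) → (130.8402,94.4738) → (122.1473,98.0745) → (113.4544,94.4738) → (109.8537,85.7809) → (113.4544,77.0880) → (122.1473,73.4873) → (130.8402,77.0880) → (134.4409,85.7809). Closed: final G1 returns to the first vertex.

**Shape 2** — `<path>` quadratic bezier, stroke `#ff0000` → score (S491, F1489). Control points (SVG): P0=(75.0944,98.4718), P1=(145.2974,30.3689), P2=(153.7067,25.6683); sampled at t=k/4. Machine vertices: (75.0944,14.8417) → (106.3338,44.9305) → (129.8490,67.0940) → (145.6399,81.3323) → (153.7067,87.6452). Open path.

**Shape 3** — `<polygon>` closed polygon, stroke `#ff0000` → score (S491, F1489). Machine vertices: (179.7257,43.0290) → (110.3307,14.9389) → (50.8281,10.7869) → (179.7257,43.0290). Closed: final G1 returns to the first vertex.

**Shape 4** — `<path>` rectangle, stroke `#ff0000` → score (S491, F1489). Machine vertices: (38.9488,92.5391) → (64.4139,92.5391) → (64.4139,57.8059) → (38.9488,57.8059) → (38.9488,92.5391). Closed: final G1 returns to the first vertex.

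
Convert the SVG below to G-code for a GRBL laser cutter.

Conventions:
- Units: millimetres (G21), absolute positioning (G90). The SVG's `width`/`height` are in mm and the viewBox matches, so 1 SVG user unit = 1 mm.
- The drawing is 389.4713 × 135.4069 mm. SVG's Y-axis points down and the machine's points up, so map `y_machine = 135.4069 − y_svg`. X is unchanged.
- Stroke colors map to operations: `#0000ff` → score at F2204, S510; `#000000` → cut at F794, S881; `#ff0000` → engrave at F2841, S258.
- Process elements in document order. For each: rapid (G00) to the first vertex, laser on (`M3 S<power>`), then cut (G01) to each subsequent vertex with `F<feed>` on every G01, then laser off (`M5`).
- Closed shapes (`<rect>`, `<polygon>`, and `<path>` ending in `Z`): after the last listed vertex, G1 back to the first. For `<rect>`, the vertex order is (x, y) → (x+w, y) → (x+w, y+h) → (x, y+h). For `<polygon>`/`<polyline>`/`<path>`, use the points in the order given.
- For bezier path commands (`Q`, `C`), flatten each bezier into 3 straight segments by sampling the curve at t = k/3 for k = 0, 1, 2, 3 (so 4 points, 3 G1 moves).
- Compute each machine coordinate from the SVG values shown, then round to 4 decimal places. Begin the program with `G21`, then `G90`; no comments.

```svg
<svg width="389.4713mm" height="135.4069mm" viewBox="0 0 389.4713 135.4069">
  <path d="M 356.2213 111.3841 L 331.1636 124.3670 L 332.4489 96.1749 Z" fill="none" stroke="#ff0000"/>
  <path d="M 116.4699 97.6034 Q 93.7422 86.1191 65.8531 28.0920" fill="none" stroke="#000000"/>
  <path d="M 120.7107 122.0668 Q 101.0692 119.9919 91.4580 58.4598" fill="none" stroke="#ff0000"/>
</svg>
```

viewBox `0 0 389.4713 135.4069` with mm width/height → 1 unit = 1 mm. Flip: y_m = 135.4069 − y_svg.

**Shape 1** — `<path>` regular polygon, stroke `#ff0000` → engrave (S258, F2841). Machine vertices: (356.2213,24.0228) → (331.1636,11.0399) → (332.4489,39.2320) → (356.2213,24.0228). Closed: final G1 returns to the first vertex.

**Shape 2** — `<path>` quadratic bezier, stroke `#000000` → cut (S881, F794). Control points (SVG): P0=(116.4699,97.6034), P1=(93.7422,86.1191), P2=(65.8531,28.0920); sampled at t=k/3. Machine vertices: (116.4699,37.8035) → (100.7446,50.6311) → (83.8723,73.8016) → (65.8531,107.3149). Open path.

**Shape 3** — `<path>` quadratic bezier, stroke `#ff0000` → engrave (S258, F2841). Control points (SVG): P0=(120.7107,122.0668), P1=(101.0692,119.9919), P2=(91.4580,58.4598); sampled at t=k/3. Machine vertices: (120.7107,13.3401) → (108.7308,21.3297) → (98.9799,42.5321) → (91.4580,76.9471). Open path.

G21
G90
G00 X356.2213 Y24.0228
M3 S258
G01 X331.1636 Y11.0399 F2841
G01 X332.4489 Y39.2320 F2841
G01 X356.2213 Y24.0228 F2841
M5
G00 X116.4699 Y37.8035
M3 S881
G01 X100.7446 Y50.6311 F794
G01 X83.8723 Y73.8016 F794
G01 X65.8531 Y107.3149 F794
M5
G00 X120.7107 Y13.3401
M3 S258
G01 X108.7308 Y21.3297 F2841
G01 X98.9799 Y42.5321 F2841
G01 X91.4580 Y76.9471 F2841
M5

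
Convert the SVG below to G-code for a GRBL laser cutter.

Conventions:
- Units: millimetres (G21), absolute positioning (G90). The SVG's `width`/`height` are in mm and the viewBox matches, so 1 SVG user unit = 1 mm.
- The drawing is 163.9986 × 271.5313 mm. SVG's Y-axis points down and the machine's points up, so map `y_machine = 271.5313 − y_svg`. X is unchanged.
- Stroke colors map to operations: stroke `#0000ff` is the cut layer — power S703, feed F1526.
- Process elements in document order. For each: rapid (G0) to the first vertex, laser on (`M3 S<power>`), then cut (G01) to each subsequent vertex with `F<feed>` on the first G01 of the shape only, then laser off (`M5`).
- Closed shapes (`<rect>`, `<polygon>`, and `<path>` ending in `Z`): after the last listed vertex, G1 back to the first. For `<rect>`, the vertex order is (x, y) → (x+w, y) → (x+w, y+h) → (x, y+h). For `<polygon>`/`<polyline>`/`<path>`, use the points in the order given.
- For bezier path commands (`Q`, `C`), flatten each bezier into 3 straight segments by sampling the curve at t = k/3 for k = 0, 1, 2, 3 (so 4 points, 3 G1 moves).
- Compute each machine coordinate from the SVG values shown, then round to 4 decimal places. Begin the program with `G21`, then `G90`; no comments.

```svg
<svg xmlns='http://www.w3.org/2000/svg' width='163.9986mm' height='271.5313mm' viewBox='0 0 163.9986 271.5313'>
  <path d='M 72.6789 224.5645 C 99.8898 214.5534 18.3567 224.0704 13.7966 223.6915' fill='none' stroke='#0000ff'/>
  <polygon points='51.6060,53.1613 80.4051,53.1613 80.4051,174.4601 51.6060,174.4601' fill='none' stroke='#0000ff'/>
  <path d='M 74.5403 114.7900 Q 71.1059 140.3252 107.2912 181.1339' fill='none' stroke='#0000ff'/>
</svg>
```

G21
G90
G0 X72.6789 Y46.9668
M3 S703
G01 X70.5202 Y51.5583 F1526
G01 X37.1360 Y49.6698
G01 X13.7966 Y47.8398
M5
G0 X51.6060 Y218.3700
M3 S703
G01 X80.4051 Y218.3700 F1526
G01 X80.4051 Y97.0712
G01 X51.6060 Y97.0712
G01 X51.6060 Y218.3700
M5
G0 X74.5403 Y156.7413
M3 S703
G01 X76.6529 Y138.0208 F1526
G01 X87.5699 Y115.9061
G01 X107.2912 Y90.3974
M5

viewBox `0 0 163.9986 271.5313` with mm width/height → 1 unit = 1 mm. Flip: y_m = 271.5313 − y_svg.

**Shape 1** — `<path>` cubic bezier, stroke `#0000ff` → cut (S703, F1526). Control points (SVG): P0=(72.6789,224.5645), P1=(99.8898,214.5534), P2=(18.3567,224.0704), P3=(13.7966,223.6915); sampled at t=k/3. Machine vertices: (72.6789,46.9668) → (70.5202,51.5583) → (37.1360,49.6698) → (13.7966,47.8398). Open path.

**Shape 2** — `<polygon>` rectangle, stroke `#0000ff` → cut (S703, F1526). Machine vertices: (51.6060,218.3700) → (80.4051,218.3700) → (80.4051,97.0712) → (51.6060,97.0712) → (51.6060,218.3700). Closed: final G1 returns to the first vertex.

**Shape 3** — `<path>` quadratic bezier, stroke `#0000ff` → cut (S703, F1526). Control points (SVG): P0=(74.5403,114.7900), P1=(71.1059,140.3252), P2=(107.2912,181.1339); sampled at t=k/3. Machine vertices: (74.5403,156.7413) → (76.6529,138.0208) → (87.5699,115.9061) → (107.2912,90.3974). Open path.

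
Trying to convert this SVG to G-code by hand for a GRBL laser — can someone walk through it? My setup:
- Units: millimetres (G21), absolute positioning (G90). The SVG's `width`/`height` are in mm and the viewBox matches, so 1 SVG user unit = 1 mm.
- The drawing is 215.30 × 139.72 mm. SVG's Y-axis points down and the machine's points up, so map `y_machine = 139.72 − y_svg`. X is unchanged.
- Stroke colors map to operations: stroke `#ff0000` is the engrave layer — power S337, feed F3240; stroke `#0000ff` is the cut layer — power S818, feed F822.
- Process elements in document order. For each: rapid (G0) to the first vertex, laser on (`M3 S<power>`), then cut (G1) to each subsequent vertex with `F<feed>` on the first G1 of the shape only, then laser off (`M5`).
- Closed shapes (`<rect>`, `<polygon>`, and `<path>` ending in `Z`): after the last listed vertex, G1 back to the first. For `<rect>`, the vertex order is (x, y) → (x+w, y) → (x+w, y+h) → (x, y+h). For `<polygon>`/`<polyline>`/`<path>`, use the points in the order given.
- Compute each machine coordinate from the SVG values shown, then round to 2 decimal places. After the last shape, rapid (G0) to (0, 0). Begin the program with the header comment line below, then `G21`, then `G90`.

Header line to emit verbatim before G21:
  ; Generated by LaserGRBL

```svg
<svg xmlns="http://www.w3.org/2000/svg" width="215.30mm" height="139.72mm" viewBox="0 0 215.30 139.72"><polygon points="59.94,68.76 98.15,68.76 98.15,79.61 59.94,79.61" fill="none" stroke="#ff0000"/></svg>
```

; Generated by LaserGRBL
G21
G90
G0 X59.94 Y70.96
M3 S337
G1 X98.15 Y70.96 F3240
G1 X98.15 Y60.11
G1 X59.94 Y60.11
G1 X59.94 Y70.96
M5
G0 X0.00 Y0.00

Since the viewBox matches the mm dimensions, user units are millimetres directly. The only transform is the Y-flip y_m = 139.72 − y_svg.

Shape 1 is a rectangle drawn with `<polygon>`. Its stroke #ff0000 means engrave at S337, F3240. After flipping Y the toolpath is (59.94,70.96) → (98.15,70.96) → (98.15,60.11) → (59.94,60.11) → (59.94,70.96), returning to the start.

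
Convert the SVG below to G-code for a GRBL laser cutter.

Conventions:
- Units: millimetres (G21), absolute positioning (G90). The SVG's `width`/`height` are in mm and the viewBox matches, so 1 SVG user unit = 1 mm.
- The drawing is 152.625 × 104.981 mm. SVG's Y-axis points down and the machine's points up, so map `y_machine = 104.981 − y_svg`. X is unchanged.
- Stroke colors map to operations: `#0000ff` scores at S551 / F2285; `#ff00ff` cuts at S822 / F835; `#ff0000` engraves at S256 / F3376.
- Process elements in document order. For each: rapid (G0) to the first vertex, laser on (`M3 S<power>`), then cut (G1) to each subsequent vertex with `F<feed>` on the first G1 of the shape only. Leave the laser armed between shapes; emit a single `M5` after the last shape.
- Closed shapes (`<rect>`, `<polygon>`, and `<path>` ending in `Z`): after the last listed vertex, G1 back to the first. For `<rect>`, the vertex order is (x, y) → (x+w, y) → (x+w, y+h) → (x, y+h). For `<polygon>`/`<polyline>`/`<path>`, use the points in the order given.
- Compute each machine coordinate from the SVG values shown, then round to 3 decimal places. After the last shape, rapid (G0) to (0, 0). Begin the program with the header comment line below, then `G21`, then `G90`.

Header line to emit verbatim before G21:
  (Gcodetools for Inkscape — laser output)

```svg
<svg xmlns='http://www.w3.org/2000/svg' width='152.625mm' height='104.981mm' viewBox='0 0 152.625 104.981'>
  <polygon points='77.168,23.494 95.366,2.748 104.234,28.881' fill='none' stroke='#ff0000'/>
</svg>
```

(Gcodetools for Inkscape — laser output)
G21
G90
G0 X77.168 Y81.487
M3 S256
G1 X95.366 Y102.233 F3376
G1 X104.234 Y76.100
G1 X77.168 Y81.487
M5
G0 X0.000 Y0.000

viewBox `0 0 152.625 104.981` with mm width/height → 1 unit = 1 mm. Flip: y_m = 104.981 − y_svg.

**Shape 1** — `<polygon>` regular polygon, stroke `#ff0000` → engrave (S256, F3376). Machine vertices: (77.168,81.487) → (95.366,102.233) → (104.234,76.100) → (77.168,81.487). Closed: final G1 returns to the first vertex.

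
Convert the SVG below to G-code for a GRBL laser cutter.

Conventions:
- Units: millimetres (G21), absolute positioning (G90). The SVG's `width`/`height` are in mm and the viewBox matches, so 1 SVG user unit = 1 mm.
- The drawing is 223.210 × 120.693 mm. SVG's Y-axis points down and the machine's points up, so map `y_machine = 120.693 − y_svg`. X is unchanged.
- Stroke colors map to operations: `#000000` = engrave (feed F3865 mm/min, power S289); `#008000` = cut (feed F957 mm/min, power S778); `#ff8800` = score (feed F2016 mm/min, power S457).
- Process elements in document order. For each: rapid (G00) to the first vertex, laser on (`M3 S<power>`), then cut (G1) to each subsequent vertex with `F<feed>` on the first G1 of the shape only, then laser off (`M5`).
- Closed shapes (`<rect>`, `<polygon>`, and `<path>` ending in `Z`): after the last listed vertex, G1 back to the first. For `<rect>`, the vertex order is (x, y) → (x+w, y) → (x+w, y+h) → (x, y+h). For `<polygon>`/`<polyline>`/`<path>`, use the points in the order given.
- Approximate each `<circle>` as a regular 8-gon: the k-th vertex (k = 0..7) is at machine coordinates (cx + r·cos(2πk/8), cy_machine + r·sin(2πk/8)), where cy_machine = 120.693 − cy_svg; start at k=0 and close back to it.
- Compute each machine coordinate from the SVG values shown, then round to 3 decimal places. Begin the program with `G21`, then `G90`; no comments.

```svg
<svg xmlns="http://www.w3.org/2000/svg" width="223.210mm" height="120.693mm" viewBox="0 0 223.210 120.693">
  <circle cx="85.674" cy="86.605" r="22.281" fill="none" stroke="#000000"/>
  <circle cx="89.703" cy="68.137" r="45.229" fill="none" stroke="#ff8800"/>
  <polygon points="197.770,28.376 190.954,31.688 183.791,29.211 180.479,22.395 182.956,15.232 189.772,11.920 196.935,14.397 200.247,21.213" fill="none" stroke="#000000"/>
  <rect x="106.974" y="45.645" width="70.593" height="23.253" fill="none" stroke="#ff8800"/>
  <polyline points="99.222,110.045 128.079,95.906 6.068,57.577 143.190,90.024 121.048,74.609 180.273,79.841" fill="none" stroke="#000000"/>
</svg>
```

G21
G90
G00 X107.955 Y34.088
M3 S289
G1 X101.429 Y49.843 F3865
G1 X85.674 Y56.369
G1 X69.919 Y49.843
G1 X63.393 Y34.088
G1 X69.919 Y18.333
G1 X85.674 Y11.807
G1 X101.429 Y18.333
G1 X107.955 Y34.088
M5
G00 X134.932 Y52.556
M3 S457
G1 X121.685 Y84.538 F2016
G1 X89.703 Y97.785
G1 X57.721 Y84.538
G1 X44.474 Y52.556
G1 X57.721 Y20.574
G1 X89.703 Y7.327
G1 X121.685 Y20.574
G1 X134.932 Y52.556
M5
G00 X197.770 Y92.317
M3 S289
G1 X190.954 Y89.005 F3865
G1 X183.791 Y91.482
G1 X180.479 Y98.298
G1 X182.956 Y105.461
G1 X189.772 Y108.773
G1 X196.935 Y106.296
G1 X200.247 Y99.480
G1 X197.770 Y92.317
M5
G00 X106.974 Y75.048
M3 S457
G1 X177.567 Y75.048 F2016
G1 X177.567 Y51.795
G1 X106.974 Y51.795
G1 X106.974 Y75.048
M5
G00 X99.222 Y10.648
M3 S289
G1 X128.079 Y24.787 F3865
G1 X6.068 Y63.116
G1 X143.190 Y30.669
G1 X121.048 Y46.084
G1 X180.273 Y40.852
M5

viewBox `0 0 223.210 120.693` with mm width/height → 1 unit = 1 mm. Flip: y_m = 120.693 − y_svg.

**Shape 1** — `<circle>` circle, stroke `#000000` → engrave (S289, F3865). Machine vertices: (107.955,34.088) → (101.429,49.843) → (85.674,56.369) → (69.919,49.843) → (63.393,34.088) → (69.919,18.333) → (85.674,11.807) → (101.429,18.333) → (107.955,34.088). Closed: final G1 returns to the first vertex.

**Shape 2** — `<circle>` circle, stroke `#ff8800` → score (S457, F2016). Machine vertices: (134.932,52.556) → (121.685,84.538) → (89.703,97.785) → (57.721,84.538) → (44.474,52.556) → (57.721,20.574) → (89.703,7.327) → (121.685,20.574) → (134.932,52.556). Closed: final G1 returns to the first vertex.

**Shape 3** — `<polygon>` regular polygon, stroke `#000000` → engrave (S289, F3865). Machine vertices: (197.770,92.317) → (190.954,89.005) → (183.791,91.482) → (180.479,98.298) → (182.956,105.461) → (189.772,108.773) → (196.935,106.296) → (200.247,99.480) → (197.770,92.317). Closed: final G1 returns to the first vertex.

**Shape 4** — `<rect>` rectangle, stroke `#ff8800` → score (S457, F2016). Machine vertices: (106.974,75.048) → (177.567,75.048) → (177.567,51.795) → (106.974,51.795) → (106.974,75.048). Closed: final G1 returns to the first vertex.

**Shape 5** — `<polyline>` open polyline, stroke `#000000` → engrave (S289, F3865). Machine vertices: (99.222,10.648) → (128.079,24.787) → (6.068,63.116) → (143.190,30.669) → (121.048,46.084) → (180.273,40.852). Open path.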